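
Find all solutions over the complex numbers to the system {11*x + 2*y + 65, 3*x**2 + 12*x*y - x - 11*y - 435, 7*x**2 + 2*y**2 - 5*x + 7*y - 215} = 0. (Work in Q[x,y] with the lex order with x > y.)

{(-5, -5)}

Compute a lex Gröbner basis by Buchberger's algorithm.
f_1 = 11*x + 2*y + 65, LT = x.
f_2 = 3*x**2 + 12*x*y - x - 11*y - 435, LT = x**2.
f_3 = 7*x**2 - 5*x + 2*y**2 + 7*y - 215, LT = x**2.

S(f_1,f_2): lcm = x**2. S = -42/11*x*y + 206/33*x + 11/3*y + 145.
  reduce S modulo (f_1, f_2, f_3):
  remainder 84/121*y**2 + 9109/363*y + 39245/363 ≠ 0; add h_4 = 84/121*y**2 + 9109/363*y + 39245/363 to the basis.

S(f_1,f_3): lcm = x**2. S = 2/11*x*y + 510/77*x - 2/7*y**2 - y + 215/7.
  reduce S modulo (f_1, f_2, f_3, h_4):
  remainder 8887/1078*y + 44435/1078 ≠ 0; add h_5 = 8887/1078*y + 44435/1078 to the basis.

The other S-polynomials (S(f_2,f_3), S(f_1,h_4), S(f_2,h_4), S(f_3,h_4), S(f_1,h_5), S(f_2,h_5), S(f_3,h_5), S(h_4,h_5)) all reduce to 0 modulo the current basis, so we have a Gröbner basis.
Inter-reduce: drop elements whose leading term is divisible by another's, tail-reduce, and make monic.
Reduced Gröbner basis: {x + 5, y + 5}.

From the last basis element, y + 5 = 0, so y takes values in {-5}. Each choice, substituted upward through the basis, yields the corresponding point(s) of the solution set.
  y = -5: the earlier basis element becomes x + 5 = 0, giving x = -5 — point (-5, -5).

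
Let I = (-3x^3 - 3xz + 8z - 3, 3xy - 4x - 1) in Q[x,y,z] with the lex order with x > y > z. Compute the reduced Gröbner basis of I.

G = {x - 24y^2z + 9y^2 + 67yz - 24y - 140/3z + 16, y^3z - 3/8y^3 - 33/8y^2z + 3/2y^2 + 17/3yz - 2y - 70/27z + 7/8}

Buchberger's algorithm terminates because the ascending chain of leading-term ideals stabilizes.

f_1 = -3x^3 - 3xz + 8z - 3, LT = x^3.
f_2 = 3xy - 4x - 1, LT = xy.

S(f_1,f_2): lcm = x^3y. S = 4/3x^3 + 1/3x^2 + xyz - 8/3yz + y.
  reduce S modulo (f_1, f_2):
  remainder 1/3x^2 - 8/3yz + y + 35/9z - 4/3 ≠ 0; add g_3 = 1/3x^2 - 8/3yz + y + 35/9z - 4/3 to the basis.

S(f_2,g_3): lcm = x^2y. S = -4/3x^2 - 1/3x + 8y^2z - 3y^2 - 35/3yz + 4y.
  reduce S modulo (f_1, f_2, g_3):
  remainder -1/3x + 8y^2z - 3y^2 - 67/3yz + 8y + 140/9z - 16/3 ≠ 0; add g_4 = -1/3x + 8y^2z - 3y^2 - 67/3yz + 8y + 140/9z - 16/3 to the basis.

S(f_2,g_4): lcm = xy. S = -4/3x + 24y^3z - 9y^3 - 67y^2z + 24y^2 + 140/3yz - 16y - 1/3.
  reduce S modulo (f_1, f_2, g_3, g_4):
  remainder 24y^3z - 9y^3 - 99y^2z + 36y^2 + 136yz - 48y - 560/9z + 21 ≠ 0; add g_5 = 24y^3z - 9y^3 - 99y^2z + 36y^2 + 136yz - 48y - 560/9z + 21 to the basis.

The other S-polynomials (S(f_1,g_3), S(f_1,g_4), S(g_3,g_4), S(f_1,g_5), S(f_2,g_5), S(g_3,g_5), S(g_4,g_5)) all reduce to 0 modulo the current basis, so we have a Gröbner basis.
Inter-reduce: drop elements whose leading term is divisible by another's, tail-reduce, and make monic.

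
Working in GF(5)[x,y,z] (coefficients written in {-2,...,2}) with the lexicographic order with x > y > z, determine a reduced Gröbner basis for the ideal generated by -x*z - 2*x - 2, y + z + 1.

G = {x*z + 2*x + 2, y + z + 1}

f_1 = -x*z - 2*x - 2, LT = x*z.
f_2 = y + z + 1, LT = y.

The S-polynomials (S(f_1,f_2)) all reduce to 0 modulo the current basis, so we have a Gröbner basis.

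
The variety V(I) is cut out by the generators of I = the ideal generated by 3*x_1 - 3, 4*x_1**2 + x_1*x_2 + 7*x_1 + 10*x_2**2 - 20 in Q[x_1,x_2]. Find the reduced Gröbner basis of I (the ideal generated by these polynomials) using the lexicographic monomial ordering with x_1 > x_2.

G = {x_1 - 1, x_2**2 + 1/10*x_2 - 9/10}

f_1 = 3*x_1 - 3, LT = x_1.
f_2 = 4*x_1**2 + x_1*x_2 + 7*x_1 + 10*x_2**2 - 20, LT = x_1**2.

S(f_1,f_2): lcm = x_1**2. S = -1/4*x_1*x_2 - 11/4*x_1 - 5/2*x_2**2 + 5.
  leading term x_1*x_2: subtract (-1/12*x_2)·f_1 from -1/4*x_1*x_2 - 11/4*x_1 - 5/2*x_2**2 + 5 → -11/4*x_1 - 5/2*x_2**2 - 1/4*x_2 + 5
  leading term x_1: subtract (-11/12)·f_1 from -11/4*x_1 - 5/2*x_2**2 - 1/4*x_2 + 5 → -5/2*x_2**2 - 1/4*x_2 + 9/4
  leading term x_2**2: no divisor's leading term divides it; move -5/2*x_2**2 to the remainder.
  leading term x_2: no divisor's leading term divides it; move -1/4*x_2 to the remainder.
  leading term 1: no divisor's leading term divides it; move 9/4 to the remainder.
  remainder -5/2*x_2**2 - 1/4*x_2 + 9/4 ≠ 0; add g_3 = -5/2*x_2**2 - 1/4*x_2 + 9/4 to the basis.

The other S-polynomials (S(f_1,g_3), S(f_2,g_3)) all reduce to 0 modulo the current basis, so we have a Gröbner basis.
Inter-reduce: drop elements whose leading term is divisible by another's, tail-reduce, and make monic.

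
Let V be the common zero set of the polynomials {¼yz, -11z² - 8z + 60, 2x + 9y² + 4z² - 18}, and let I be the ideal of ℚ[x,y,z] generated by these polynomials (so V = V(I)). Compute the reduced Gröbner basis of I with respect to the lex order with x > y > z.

G = {x - 16/11z + 21/11, y, z² + 8/11z - 60/11}

f_1 = ¼yz, LT = yz.
f_2 = -11z² - 8z + 60, LT = z².
f_3 = 2x + 9y² + 4z² - 18, LT = x.

S(f_1,f_2): lcm = yz². S = -8/11yz + 60/11y.
  leading term yz: subtract (-32/11)·f_1 from -8/11yz + 60/11y → 60/11y
  leading term y: no divisor's leading term divides it; move 60/11y to the remainder.
  remainder 60/11y ≠ 0; add g_4 = 60/11y to the basis.

The other S-polynomials (S(f_1,f_3), S(f_2,f_3), S(f_1,g_4), S(f_2,g_4), S(f_3,g_4)) all reduce to 0 modulo the current basis, so we have a Gröbner basis.
Inter-reduce: drop elements whose leading term is divisible by another's, tail-reduce, and make monic.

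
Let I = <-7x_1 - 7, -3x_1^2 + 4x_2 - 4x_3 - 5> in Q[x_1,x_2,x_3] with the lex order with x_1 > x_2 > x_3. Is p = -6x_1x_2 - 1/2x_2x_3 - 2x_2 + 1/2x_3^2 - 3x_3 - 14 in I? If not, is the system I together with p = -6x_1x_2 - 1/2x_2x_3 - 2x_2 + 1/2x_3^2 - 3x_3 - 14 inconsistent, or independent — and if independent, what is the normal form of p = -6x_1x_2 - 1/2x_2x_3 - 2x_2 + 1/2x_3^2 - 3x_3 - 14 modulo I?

Adjoining -6x_1x_2 - 1/2x_2x_3 - 2x_2 + 1/2x_3^2 - 3x_3 - 14 makes the ideal the whole ring: the system is inconsistent.

First compute the reduced Gröbner basis of I by Buchberger's algorithm.
f_1 = -7x_1 - 7, LT = x_1.
f_2 = -3x_1^2 + 4x_2 - 4x_3 - 5, LT = x_1^2.

S(f_1,f_2): lcm = x_1^2. S = x_1 + 4/3x_2 - 4/3x_3 - 5/3.
  leading term x_1: subtract (-1/7)·f_1 from x_1 + 4/3x_2 - 4/3x_3 - 5/3 → 4/3x_2 - 4/3x_3 - 8/3
  leading term x_2: no divisor's leading term divides it; move 4/3x_2 to the remainder.
  leading term x_3: no divisor's leading term divides it; move -4/3x_3 to the remainder.
  leading term 1: no divisor's leading term divides it; move -8/3 to the remainder.
  remainder 4/3x_2 - 4/3x_3 - 8/3 ≠ 0; add h_3 = 4/3x_2 - 4/3x_3 - 8/3 to the basis.

The other S-polynomials (S(f_1,h_3), S(f_2,h_3)) all reduce to 0 modulo the current basis, so we have a Gröbner basis.
Inter-reduce: drop elements whose leading term is divisible by another's, tail-reduce, and make monic.
Reduced Gröbner basis: {x_1 + 1, x_2 - x_3 - 2}.
Label its elements g_1 = x_1 + 1, g_2 = x_2 - x_3 - 2.

Reduce p = -6x_1x_2 - 1/2x_2x_3 - 2x_2 + 1/2x_3^2 - 3x_3 - 14 modulo G:
  leading term x_1x_2: subtract (-6x_2)·g_1 from -6x_1x_2 - 1/2x_2x_3 - 2x_2 + 1/2x_3^2 - 3x_3 - 14 → -1/2x_2x_3 + 4x_2 + 1/2x_3^2 - 3x_3 - 14
  leading term x_2x_3: subtract (-1/2x_3)·g_2 from -1/2x_2x_3 + 4x_2 + 1/2x_3^2 - 3x_3 - 14 → 4x_2 - 4x_3 - 14
  leading term x_2: subtract (4)·g_2 from 4x_2 - 4x_3 - 14 → -6
  leading term 1: no divisor's leading term divides it; move -6 to the remainder.
  normal form = -6.
The normal form is nonzero, so p ∉ I. Since p minus its normal form lies in I, I + (p) = I + (r) where r = -6; decide whether this ideal is the whole ring.
Here r = -6 is a nonzero constant, hence a unit: 1 ∈ I + (p), the Gröbner basis of I + (p) is {1}, and the enlarged system has no common solution — adjoining p is inconsistent.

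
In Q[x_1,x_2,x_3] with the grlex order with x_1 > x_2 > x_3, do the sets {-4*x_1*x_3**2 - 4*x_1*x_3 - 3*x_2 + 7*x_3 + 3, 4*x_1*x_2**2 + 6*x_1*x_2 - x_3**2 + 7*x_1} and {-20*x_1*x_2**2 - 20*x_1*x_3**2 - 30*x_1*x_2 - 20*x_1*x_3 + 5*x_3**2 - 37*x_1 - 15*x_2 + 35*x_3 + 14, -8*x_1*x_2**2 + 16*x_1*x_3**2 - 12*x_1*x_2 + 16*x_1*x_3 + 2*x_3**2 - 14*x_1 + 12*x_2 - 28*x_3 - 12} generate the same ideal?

For a fixed monomial order, each ideal has a unique reduced Gröbner basis; comparing bases decides equality.
Buchberger on the first generating set:
f_1 = -4*x_1*x_3**2 - 4*x_1*x_3 - 3*x_2 + 7*x_3 + 3, LT = x_1*x_3**2.
f_2 = 4*x_1*x_2**2 + 6*x_1*x_2 - x_3**2 + 7*x_1, LT = x_1*x_2**2.

S(f_1,f_2): lcm = x_1*x_2**2*x_3**2. S = x_1*x_2**2*x_3 - 3/2*x_1*x_2*x_3**2 + 1/4*x_3**4 - 7/4*x_1*x_3**2 + 3/4*x_2**3 - 7/4*x_2**2*x_3 - 3/4*x_2**2.
  reduce S modulo (f_1, f_2):
  remainder 1/4*x_3**4 + 3/4*x_2**3 - 7/4*x_2**2*x_3 + 1/4*x_3**3 + 3/8*x_2**2 - 21/8*x_2*x_3 + 3/16*x_2 - 49/16*x_3 - 21/16 ≠ 0; add g_3 = 1/4*x_3**4 + 3/4*x_2**3 - 7/4*x_2**2*x_3 + 1/4*x_3**3 + 3/8*x_2**2 - 21/8*x_2*x_3 + 3/16*x_2 - 49/16*x_3 - 21/16 to the basis.

The other S-polynomials (S(f_1,g_3), S(f_2,g_3)) all reduce to 0 modulo the current basis, so we have a Gröbner basis.
Inter-reduce: drop elements whose leading term is divisible by another's, tail-reduce, and make monic.
Reduced Gröbner basis: {x_3**4 + 3*x_2**3 - 7*x_2**2*x_3 + x_3**3 + 3/2*x_2**2 - 21/2*x_2*x_3 + 3/4*x_2 - 49/4*x_3 - 21/4, x_1*x_2**2 + 3/2*x_1*x_2 - 1/4*x_3**2 + 7/4*x_1, x_1*x_3**2 + x_1*x_3 + 3/4*x_2 - 7/4*x_3 - 3/4}.

Buchberger on the second generating set:
h_1 = -20*x_1*x_2**2 - 20*x_1*x_3**2 - 30*x_1*x_2 - 20*x_1*x_3 + 5*x_3**2 - 37*x_1 - 15*x_2 + 35*x_3 + 14, LT = x_1*x_2**2.
h_2 = -8*x_1*x_2**2 + 16*x_1*x_3**2 - 12*x_1*x_2 + 16*x_1*x_3 + 2*x_3**2 - 14*x_1 + 12*x_2 - 28*x_3 - 12, LT = x_1*x_2**2.

S(h_1,h_2): lcm = x_1*x_2**2. S = 3*x_1*x_3**2 + 3*x_1*x_3 + 1/10*x_1 + 9/4*x_2 - 21/4*x_3 - 11/5.
  reduce S modulo (h_1, h_2):
  remainder 3*x_1*x_3**2 + 3*x_1*x_3 + 1/10*x_1 + 9/4*x_2 - 21/4*x_3 - 11/5 ≠ 0; add k_3 = 3*x_1*x_3**2 + 3*x_1*x_3 + 1/10*x_1 + 9/4*x_2 - 21/4*x_3 - 11/5 to the basis.

S(h_1,k_3): lcm = x_1*x_2**2*x_3**2. S = x_1*x_3**4 - x_1*x_2**2*x_3 + 3/2*x_1*x_2*x_3**2 + x_1*x_3**3 - 1/4*x_3**4 - 1/30*x_1*x_2**2 + 37/20*x_1*x_3**2 - 3/4*x_2**3 + 7/4*x_2**2*x_3 + 3/4*x_2*x_3**2 - 7/4*x_3**3 + 11/15*x_2**2 - 7/10*x_3**2.
  reduce S modulo (h_1, h_2, k_3):
  remainder -1/4*x_3**4 - 3/4*x_2**3 + 7/4*x_2**2*x_3 - 1/4*x_3**3 - 47/120*x_2**2 + 21/8*x_2*x_3 + 1/40*x_3**2 - 21/80*x_2 + 257/80*x_3 + 4/3 ≠ 0; add k_4 = -1/4*x_3**4 - 3/4*x_2**3 + 7/4*x_2**2*x_3 - 1/4*x_3**3 - 47/120*x_2**2 + 21/8*x_2*x_3 + 1/40*x_3**2 - 21/80*x_2 + 257/80*x_3 + 4/3 to the basis.

The other S-polynomials (S(h_2,k_3), S(h_1,k_4), S(h_2,k_4), S(k_3,k_4)) all reduce to 0 modulo the current basis, so we have a Gröbner basis.
Inter-reduce: drop elements whose leading term is divisible by another's, tail-reduce, and make monic.
Reduced Gröbner basis: {x_3**4 + 3*x_2**3 - 7*x_2**2*x_3 + x_3**3 + 47/30*x_2**2 - 21/2*x_2*x_3 - 1/10*x_3**2 + 21/20*x_2 - 257/20*x_3 - 16/3, x_1*x_2**2 + 3/2*x_1*x_2 - 1/4*x_3**2 + 109/60*x_1 + 1/30, x_1*x_3**2 + x_1*x_3 + 1/30*x_1 + 3/4*x_2 - 7/4*x_3 - 11/15}.

The bases are distinct; the ideals are different.

No, the ideals differ.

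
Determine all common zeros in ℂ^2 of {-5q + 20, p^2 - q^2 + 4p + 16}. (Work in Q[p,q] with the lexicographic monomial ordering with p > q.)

{(-4, 4), (0, 4)}

Compute a lex Gröbner basis by Buchberger's algorithm.
f_1 = -5q + 20, LT = q.
f_2 = p^2 + 4p - q^2 + 16, LT = p^2.

The S-polynomials (S(f_1,f_2)) all reduce to 0 modulo the current basis, so we have a Gröbner basis.
Inter-reduce: drop elements whose leading term is divisible by another's, tail-reduce, and make monic.
Reduced Gröbner basis: {p^2 + 4p, q - 4}.

A lex Gröbner basis eliminates variables successively. Here q - 4 depends only on q, with roots {4}; lifting each root through the earlier basis elements recovers the full solutions.
  q = 4: the earlier basis element becomes p^2 + 4p = 0, giving p = -4, 0 — points (-4, 4), (0, 4).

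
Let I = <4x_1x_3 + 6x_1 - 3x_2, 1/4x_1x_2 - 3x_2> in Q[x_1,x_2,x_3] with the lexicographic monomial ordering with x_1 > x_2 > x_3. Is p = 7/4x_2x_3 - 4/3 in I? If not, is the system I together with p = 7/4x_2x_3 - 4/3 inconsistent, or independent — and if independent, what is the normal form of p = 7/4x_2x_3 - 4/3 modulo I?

7/4x_2x_3 - 4/3 is independent of I; its normal form modulo I is 7/4x_2x_3 - 4/3.

First compute the reduced Gröbner basis of I by Buchberger's algorithm.
f_1 = 4x_1x_3 + 6x_1 - 3x_2, LT = x_1x_3.
f_2 = 1/4x_1x_2 - 3x_2, LT = x_1x_2.

S(f_1,f_2): lcm = x_1x_2x_3. S = 3/2x_1x_2 - 3/4x_2^2 + 12x_2x_3.
  leading term x_1x_2: subtract (6)·f_2 from 3/2x_1x_2 - 3/4x_2^2 + 12x_2x_3 → -3/4x_2^2 + 12x_2x_3 + 18x_2
  leading term x_2^2: no divisor's leading term divides it; move -3/4x_2^2 to the remainder.
  leading term x_2x_3: no divisor's leading term divides it; move 12x_2x_3 to the remainder.
  leading term x_2: no divisor's leading term divides it; move 18x_2 to the remainder.
  remainder -3/4x_2^2 + 12x_2x_3 + 18x_2 ≠ 0; add h_3 = -3/4x_2^2 + 12x_2x_3 + 18x_2 to the basis.

The other S-polynomials (S(f_1,h_3), S(f_2,h_3)) all reduce to 0 modulo the current basis, so we have a Gröbner basis.
Inter-reduce: drop elements whose leading term is divisible by another's, tail-reduce, and make monic.
Reduced Gröbner basis: {x_1x_2 - 12x_2, x_1x_3 + 3/2x_1 - 3/4x_2, x_2^2 - 16x_2x_3 - 24x_2}.
Label its elements g_1 = x_1x_2 - 12x_2, g_2 = x_1x_3 + 3/2x_1 - 3/4x_2, g_3 = x_2^2 - 16x_2x_3 - 24x_2.

Reduce p = 7/4x_2x_3 - 4/3 modulo G:
  leading term x_2x_3: no divisor's leading term divides it; move 7/4x_2x_3 to the remainder.
  leading term 1: no divisor's leading term divides it; move -4/3 to the remainder.
  normal form = 7/4x_2x_3 - 4/3.
The normal form is nonzero, so p ∉ I. Since p minus its normal form lies in I, I + (p) = I + (r) where r = 7/4x_2x_3 - 4/3; decide whether this ideal is the whole ring.
Run Buchberger on G together with r (pairs among the g_i already reduce to 0 since G is a Gröbner basis):
g_1 = x_1x_2 - 12x_2, LT = x_1x_2.
g_2 = x_1x_3 + 3/2x_1 - 3/4x_2, LT = x_1x_3.
g_3 = x_2^2 - 16x_2x_3 - 24x_2, LT = x_2^2.
r = 7/4x_2x_3 - 4/3, LT = x_2x_3.

S(g_1,r): lcm = x_1x_2x_3. S = 16/21x_1 - 12x_2x_3.
  leading term x_1: no divisor's leading term divides it; move 16/21x_1 to the remainder.
  leading term x_2x_3: subtract (-48/7)·r from -12x_2x_3 → -64/7
  leading term 1: no divisor's leading term divides it; move -64/7 to the remainder.
  remainder 16/21x_1 - 64/7 ≠ 0; add m_5 = 16/21x_1 - 64/7 to the basis.

S(g_3,r): lcm = x_2^2x_3. S = -16x_2x_3^2 - 24x_2x_3 + 16/21x_2.
  leading term x_2x_3^2: subtract (-64/7x_3)·r from -16x_2x_3^2 - 24x_2x_3 + 16/21x_2 → -24x_2x_3 + 16/21x_2 - 256/21x_3
  leading term x_2x_3: subtract (-96/7)·r from -24x_2x_3 + 16/21x_2 - 256/21x_3 → 16/21x_2 - 256/21x_3 - 128/7
  leading term x_2: no divisor's leading term divides it; move 16/21x_2 to the remainder.
  leading term x_3: no divisor's leading term divides it; move -256/21x_3 to the remainder.
  leading term 1: no divisor's leading term divides it; move -128/7 to the remainder.
  remainder 16/21x_2 - 256/21x_3 - 128/7 ≠ 0; add m_6 = 16/21x_2 - 256/21x_3 - 128/7 to the basis.

S(r,m_6): lcm = x_2x_3. S = 16x_3^2 + 24x_3 - 16/21.
  leading term x_3^2: no divisor's leading term divides it; move 16x_3^2 to the remainder.
  leading term x_3: no divisor's leading term divides it; move 24x_3 to the remainder.
  leading term 1: no divisor's leading term divides it; move -16/21 to the remainder.
  remainder 16x_3^2 + 24x_3 - 16/21 ≠ 0; add m_7 = 16x_3^2 + 24x_3 - 16/21 to the basis.

The other S-polynomials (S(g_1,g_2), S(g_1,g_3), S(g_2,g_3), S(g_2,r), S(g_1,m_5), S(g_2,m_5), S(g_3,m_5), S(r,m_5), S(g_1,m_6), S(g_2,m_6), S(g_3,m_6), S(m_5,m_6), S(g_1,m_7), S(g_2,m_7), S(g_3,m_7), S(r,m_7), S(m_5,m_7), S(m_6,m_7)) all reduce to 0 modulo the current basis, so we have a Gröbner basis.
Inter-reduce: drop elements whose leading term is divisible by another's, tail-reduce, and make monic.
Reduced Gröbner basis: {x_1 - 12, x_2 - 16x_3 - 24, x_3^2 + 3/2x_3 - 1/21}.
The reduced Gröbner basis of I + (p) is {x_1 - 12, x_2 - 16x_3 - 24, x_3^2 + 3/2x_3 - 1/21} ≠ {1}, a proper ideal, so the enlarged system stays consistent: p is independent of I, with normal form 7/4x_2x_3 - 4/3.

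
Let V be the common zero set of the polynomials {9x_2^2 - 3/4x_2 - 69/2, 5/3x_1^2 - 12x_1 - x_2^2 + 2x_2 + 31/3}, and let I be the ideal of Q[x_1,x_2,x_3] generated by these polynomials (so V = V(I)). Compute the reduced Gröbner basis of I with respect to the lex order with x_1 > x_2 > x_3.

f_1 = 9x_2^2 - 3/4x_2 - 69/2, LT = x_2^2.
f_2 = 5/3x_1^2 - 12x_1 - x_2^2 + 2x_2 + 31/3, LT = x_1^2.

The S-polynomials (S(f_1,f_2)) all reduce to 0 modulo the current basis, so we have a Gröbner basis.

G = {x_1^2 - 36/5x_1 + 23/20x_2 + 39/10, x_2^2 - 1/12x_2 - 23/6}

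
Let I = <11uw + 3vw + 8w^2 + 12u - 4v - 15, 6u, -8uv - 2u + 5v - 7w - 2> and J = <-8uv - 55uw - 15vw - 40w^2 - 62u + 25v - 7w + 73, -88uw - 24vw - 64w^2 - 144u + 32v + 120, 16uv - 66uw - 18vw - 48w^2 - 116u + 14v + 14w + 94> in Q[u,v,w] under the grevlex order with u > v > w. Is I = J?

Yes, the ideals are equal.

For a fixed monomial order, each ideal has a unique reduced Gröbner basis; comparing bases decides equality.
Buchberger on the first generating set:
f_1 = 11uw + 3vw + 8w^2 + 12u - 4v - 15, LT = uw.
f_2 = 6u, LT = u.
f_3 = -8uv - 2u + 5v - 7w - 2, LT = uv.

S(f_1,f_2): lcm = uw. S = 3/11vw + 8/11w^2 + 12/11u - 4/11v - 15/11.
  reduce S modulo (f_1, f_2, f_3):
  remainder 3/11vw + 8/11w^2 - 4/11v - 15/11 ≠ 0; add g_4 = 3/11vw + 8/11w^2 - 4/11v - 15/11 to the basis.

S(f_1,f_3): lcm = uvw. S = 3/11v^2w + 8/11vw^2 + 12/11uv - 4/11v^2 - 1/4uw + 5/8vw - 7/8w^2 - 15/11v - 1/4w.
  reduce S modulo (f_1, f_2, f_3, g_4):
  remainder -61/24w^2 + 5/6v - 1/4w + 25/8 ≠ 0; add g_5 = -61/24w^2 + 5/6v - 1/4w + 25/8 to the basis.

S(f_2,f_3): lcm = uv. S = -1/4u + 5/8v - 7/8w - 1/4.
  reduce S modulo (f_1, f_2, f_3, g_4, g_5):
  remainder 5/8v - 7/8w - 1/4 ≠ 0; add g_6 = 5/8v - 7/8w - 1/4 to the basis.

The other S-polynomials (S(f_1,g_4), S(f_2,g_4), S(f_3,g_4), S(f_1,g_5), S(f_2,g_5), S(f_3,g_5), S(g_4,g_5), S(f_1,g_6), S(f_2,g_6), S(f_3,g_6), S(g_4,g_6), S(g_5,g_6)) all reduce to 0 modulo the current basis, so we have a Gröbner basis.
Inter-reduce: drop elements whose leading term is divisible by another's, tail-reduce, and make monic.
Reduced Gröbner basis: {w^2 - 22/61w - 83/61, u, v - 7/5w - 2/5}.

Buchberger on the second generating set:
h_1 = -8uv - 55uw - 15vw - 40w^2 - 62u + 25v - 7w + 73, LT = uv.
h_2 = -88uw - 24vw - 64w^2 - 144u + 32v + 120, LT = uw.
h_3 = 16uv - 66uw - 18vw - 48w^2 - 116u + 14v + 14w + 94, LT = uv.

S(h_1,h_2): lcm = uvw. S = -3/11v^2w + 55/8uw^2 + 101/88vw^2 + 5w^3 - 18/11uv + 4/11v^2 + 31/4uw - 25/8vw + 7/8w^2 + 15/11v - 73/8w.
  reduce S modulo (h_1, h_2, h_3):
  remainder -3/11v^2w - 8/11vw^2 + 4/11v^2 + 29/88vw + 301/88w^2 - 41/44v + 37/22w - 48/11 ≠ 0; add k_4 = -3/11v^2w - 8/11vw^2 + 4/11v^2 + 29/88vw + 301/88w^2 - 41/44v + 37/22w - 48/11 to the basis.

S(h_1,h_3): lcm = uv. S = 11uw + 3vw + 8w^2 + 15u - 4v - 15.
  reduce S modulo (h_1, h_2, h_3, k_4):
  remainder -3u ≠ 0; add k_5 = -3u to the basis.

S(h_2,h_3): lcm = uvw. S = 3/11v^2w + 33/8uw^2 + 163/88vw^2 + 3w^3 + 18/11uv - 4/11v^2 + 29/4uw - 7/8vw - 7/8w^2 - 15/11v - 47/8w.
  reduce S modulo (h_1, h_2, h_3, k_4, k_5):
  remainder 9/11vw + 24/11w^2 - 12/11v - 45/11 ≠ 0; add k_6 = 9/11vw + 24/11w^2 - 12/11v - 45/11 to the basis.

S(h_3,k_4): lcm = uv^2w. S = -163/24uvw^2 - 9/8v^2w^2 - 3vw^3 + 4/3uv^2 - 145/24uvw + 7/8v^2w + 301/24uw^2 + 7/8vw^2 - 41/12uv + 37/6uw + 47/8vw - 16u.
  reduce S modulo (h_1, h_2, h_3, k_4, k_5, k_6):
  remainder -61/8w^2 + 5/2v - 3/4w + 75/8 ≠ 0; add k_7 = -61/8w^2 + 5/2v - 3/4w + 75/8 to the basis.

S(h_1,k_5): lcm = uv. S = 55/8uw + 15/8vw + 5w^2 + 31/4u - 25/8v + 7/8w - 73/8.
  reduce S modulo (h_1, h_2, h_3, k_4, k_5, k_6, k_7):
  remainder -5/8v + 7/8w + 1/4 ≠ 0; add k_8 = -5/8v + 7/8w + 1/4 to the basis.

The other S-polynomials (S(h_1,k_4), S(h_2,k_4), S(h_2,k_5), S(h_3,k_5), S(k_4,k_5), S(h_1,k_6), S(h_2,k_6), S(h_3,k_6), S(k_4,k_6), S(k_5,k_6), S(h_1,k_7), S(h_2,k_7), S(h_3,k_7), S(k_4,k_7), S(k_5,k_7), S(k_6,k_7), S(h_1,k_8), S(h_2,k_8), S(h_3,k_8), S(k_4,k_8), S(k_5,k_8), S(k_6,k_8), S(k_7,k_8)) all reduce to 0 modulo the current basis, so we have a Gröbner basis.
Inter-reduce: drop elements whose leading term is divisible by another's, tail-reduce, and make monic.
Reduced Gröbner basis: {w^2 - 22/61w - 83/61, u, v - 7/5w - 2/5}.

Same reduced basis, so the two generating sets span the same ideal.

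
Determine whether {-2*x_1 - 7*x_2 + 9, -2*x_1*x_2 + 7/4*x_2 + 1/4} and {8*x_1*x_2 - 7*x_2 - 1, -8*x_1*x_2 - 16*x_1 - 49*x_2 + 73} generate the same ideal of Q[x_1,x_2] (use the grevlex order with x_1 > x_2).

Equality of ideals is decidable: compute both reduced Gröbner bases (unique for the ordering) and check whether they agree.
Buchberger on the first generating set:
f_1 = -2*x_1 - 7*x_2 + 9, LT = x_1.
f_2 = -2*x_1*x_2 + 7/4*x_2 + 1/4, LT = x_1*x_2.

S(f_1,f_2): lcm = x_1*x_2. S = 7/2*x_2**2 - 29/8*x_2 + 1/8.
  leading term x_2**2: no divisor's leading term divides it; move 7/2*x_2**2 to the remainder.
  leading term x_2: no divisor's leading term divides it; move -29/8*x_2 to the remainder.
  leading term 1: no divisor's leading term divides it; move 1/8 to the remainder.
  remainder 7/2*x_2**2 - 29/8*x_2 + 1/8 ≠ 0; add g_3 = 7/2*x_2**2 - 29/8*x_2 + 1/8 to the basis.

The other S-polynomials (S(f_1,g_3), S(f_2,g_3)) all reduce to 0 modulo the current basis, so we have a Gröbner basis.
Inter-reduce: drop elements whose leading term is divisible by another's, tail-reduce, and make monic.
Reduced Gröbner basis: {x_2**2 - 29/28*x_2 + 1/28, x_1 + 7/2*x_2 - 9/2}.

Buchberger on the second generating set:
h_1 = 8*x_1*x_2 - 7*x_2 - 1, LT = x_1*x_2.
h_2 = -8*x_1*x_2 - 16*x_1 - 49*x_2 + 73, LT = x_1*x_2.

S(h_1,h_2): lcm = x_1*x_2. S = -2*x_1 - 7*x_2 + 9.
  leading term x_1: no divisor's leading term divides it; move -2*x_1 to the remainder.
  leading term x_2: no divisor's leading term divides it; move -7*x_2 to the remainder.
  leading term 1: no divisor's leading term divides it; move 9 to the remainder.
  remainder -2*x_1 - 7*x_2 + 9 ≠ 0; add k_3 = -2*x_1 - 7*x_2 + 9 to the basis.

S(h_1,k_3): lcm = x_1*x_2. S = -7/2*x_2**2 + 29/8*x_2 - 1/8.
  leading term x_2**2: no divisor's leading term divides it; move -7/2*x_2**2 to the remainder.
  leading term x_2: no divisor's leading term divides it; move 29/8*x_2 to the remainder.
  leading term 1: no divisor's leading term divides it; move -1/8 to the remainder.
  remainder -7/2*x_2**2 + 29/8*x_2 - 1/8 ≠ 0; add k_4 = -7/2*x_2**2 + 29/8*x_2 - 1/8 to the basis.

The other S-polynomials (S(h_2,k_3), S(h_1,k_4), S(h_2,k_4), S(k_3,k_4)) all reduce to 0 modulo the current basis, so we have a Gröbner basis.
Inter-reduce: drop elements whose leading term is divisible by another's, tail-reduce, and make monic.
Reduced Gröbner basis: {x_2**2 - 29/28*x_2 + 1/28, x_1 + 7/2*x_2 - 9/2}.

Same reduced basis, so the two generating sets span the same ideal.

Yes, the ideals are equal.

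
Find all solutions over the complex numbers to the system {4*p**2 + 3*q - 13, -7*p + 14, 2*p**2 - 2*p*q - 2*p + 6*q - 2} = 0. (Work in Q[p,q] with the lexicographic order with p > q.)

{(2, -1)}

Compute a lex Gröbner basis by Buchberger's algorithm.
f_1 = 4*p**2 + 3*q - 13, LT = p**2.
f_2 = -7*p + 14, LT = p.
f_3 = 2*p**2 - 2*p*q - 2*p + 6*q - 2, LT = p**2.

S(f_1,f_2): lcm = p**2. S = 2*p + 3/4*q - 13/4.
  leading term p: subtract (-2/7)·f_2 from 2*p + 3/4*q - 13/4 → 3/4*q + 3/4
  leading term q: no divisor's leading term divides it; move 3/4*q to the remainder.
  leading term 1: no divisor's leading term divides it; move 3/4 to the remainder.
  remainder 3/4*q + 3/4 ≠ 0; add h_4 = 3/4*q + 3/4 to the basis.

The other S-polynomials (S(f_1,f_3), S(f_2,f_3), S(f_1,h_4), S(f_2,h_4), S(f_3,h_4)) all reduce to 0 modulo the current basis, so we have a Gröbner basis.
Inter-reduce: drop elements whose leading term is divisible by another's, tail-reduce, and make monic.
Reduced Gröbner basis: {p - 2, q + 1}.

The lex basis is triangular: the last element involves only q. Solving q + 1 = 0 gives q ∈ {-1}; substituting each value into the earlier elements determines the remaining variables.
  q = -1: the earlier basis element becomes p - 2 = 0, giving p = 2 — point (2, -1).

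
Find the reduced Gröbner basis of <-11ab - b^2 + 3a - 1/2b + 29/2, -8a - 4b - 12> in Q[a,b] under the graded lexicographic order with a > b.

G = {b^2 + 29/9b + 20/9, a + 1/2b + 3/2}

Buchberger's algorithm terminates because the ascending chain of leading-term ideals stabilizes.

f_1 = -11ab - b^2 + 3a - 1/2b + 29/2, LT = ab.
f_2 = -8a - 4b - 12, LT = a.

S(f_1,f_2): lcm = ab. S = -9/22b^2 - 3/11a - 16/11b - 29/22.
  leading term b^2: no divisor's leading term divides it; move -9/22b^2 to the remainder.
  leading term a: subtract (3/88)·f_2 from -3/11a - 16/11b - 29/22 → -29/22b - 10/11
  leading term b: no divisor's leading term divides it; move -29/22b to the remainder.
  leading term 1: no divisor's leading term divides it; move -10/11 to the remainder.
  remainder -9/22b^2 - 29/22b - 10/11 ≠ 0; add g_3 = -9/22b^2 - 29/22b - 10/11 to the basis.

The other S-polynomials (S(f_1,g_3), S(f_2,g_3)) all reduce to 0 modulo the current basis, so we have a Gröbner basis.
Inter-reduce: drop elements whose leading term is divisible by another's, tail-reduce, and make monic.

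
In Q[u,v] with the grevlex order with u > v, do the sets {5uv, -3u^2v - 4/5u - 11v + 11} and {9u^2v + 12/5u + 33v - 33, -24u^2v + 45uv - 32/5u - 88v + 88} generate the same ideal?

Yes, the ideals are equal.

Equality of ideals is decidable: compute both reduced Gröbner bases (unique for the ordering) and check whether they agree.
Buchberger on the first generating set:
f_1 = 5uv, LT = uv.
f_2 = -3u^2v - 4/5u - 11v + 11, LT = u^2v.

S(f_1,f_2): lcm = u^2v. S = -4/15u - 11/3v + 11/3.
  reduce S modulo (f_1, f_2):
  remainder -4/15u - 11/3v + 11/3 ≠ 0; add g_3 = -4/15u - 11/3v + 11/3 to the basis.

S(f_1,g_3): lcm = uv. S = -55/4v^2 + 55/4v.
  reduce S modulo (f_1, f_2, g_3):
  remainder -55/4v^2 + 55/4v ≠ 0; add g_4 = -55/4v^2 + 55/4v to the basis.

The other S-polynomials (S(f_2,g_3), S(f_1,g_4), S(f_2,g_4), S(g_3,g_4)) all reduce to 0 modulo the current basis, so we have a Gröbner basis.
Inter-reduce: drop elements whose leading term is divisible by another's, tail-reduce, and make monic.
Reduced Gröbner basis: {v^2 - v, u + 55/4v - 55/4}.

Buchberger on the second generating set:
h_1 = 9u^2v + 12/5u + 33v - 33, LT = u^2v.
h_2 = -24u^2v + 45uv - 32/5u - 88v + 88, LT = u^2v.

S(h_1,h_2): lcm = u^2v. S = 15/8uv.
  reduce S modulo (h_1, h_2):
  remainder 15/8uv ≠ 0; add k_3 = 15/8uv to the basis.

S(h_1,k_3): lcm = u^2v. S = 4/15u + 11/3v - 11/3.
  reduce S modulo (h_1, h_2, k_3):
  remainder 4/15u + 11/3v - 11/3 ≠ 0; add k_4 = 4/15u + 11/3v - 11/3 to the basis.

S(k_3,k_4): lcm = uv. S = -55/4v^2 + 55/4v.
  reduce S modulo (h_1, h_2, k_3, k_4):
  remainder -55/4v^2 + 55/4v ≠ 0; add k_5 = -55/4v^2 + 55/4v to the basis.

The other S-polynomials (S(h_2,k_3), S(h_1,k_4), S(h_2,k_4), S(h_1,k_5), S(h_2,k_5), S(k_3,k_5), S(k_4,k_5)) all reduce to 0 modulo the current basis, so we have a Gröbner basis.
Inter-reduce: drop elements whose leading term is divisible by another's, tail-reduce, and make monic.
Reduced Gröbner basis: {v^2 - v, u + 55/4v - 55/4}.

Same reduced basis, so the two generating sets span the same ideal.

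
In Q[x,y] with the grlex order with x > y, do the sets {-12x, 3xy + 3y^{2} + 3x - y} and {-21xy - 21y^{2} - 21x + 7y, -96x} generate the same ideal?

Yes, the ideals are equal.

Two ideals are equal iff their reduced Gröbner bases coincide (the reduced basis is unique for a fixed ordering).
Buchberger on the first generating set:
f_1 = -12x, LT = x.
f_2 = 3xy + 3y^{2} + 3x - y, LT = xy.

S(f_1,f_2): lcm = xy. S = -y^{2} - x + \tfrac{1}{3}y.
  leading term y^{2}: no divisor's leading term divides it; move -y^{2} to the remainder.
  leading term x: subtract (\tfrac{1}{12})·f_1 from -x + \tfrac{1}{3}y → \tfrac{1}{3}y
  leading term y: no divisor's leading term divides it; move \tfrac{1}{3}y to the remainder.
  remainder -y^{2} + \tfrac{1}{3}y ≠ 0; add g_3 = -y^{2} + \tfrac{1}{3}y to the basis.

S(f_1,g_3): leading monomials are coprime, so the S-polynomial reduces to 0 (Buchberger's first criterion).
S(f_2,g_3): lcm = xy^{2}. S = y^{3} + \tfrac{4}{3}xy - \tfrac{1}{3}y^{2}.
  leading term y^{3}: subtract (-y)·g_3 from y^{3} + \tfrac{4}{3}xy - \tfrac{1}{3}y^{2} → \tfrac{4}{3}xy
  leading term xy: subtract (-\tfrac{1}{9}y)·f_1 from \tfrac{4}{3}xy → 0
  remainder 0.

Every S-polynomial of the final basis reduces to 0, so we have a Gröbner basis.
Inter-reduce: drop elements whose leading term is divisible by another's, tail-reduce, and make monic.
Reduced Gröbner basis: {y^{2} - \tfrac{1}{3}y, x}.

Buchberger on the second generating set:
h_1 = -21xy - 21y^{2} - 21x + 7y, LT = xy.
h_2 = -96x, LT = x.

S(h_1,h_2): lcm = xy. S = y^{2} + x - \tfrac{1}{3}y.
  leading term y^{2}: no divisor's leading term divides it; move y^{2} to the remainder.
  leading term x: subtract (-\tfrac{1}{96})·h_2 from x - \tfrac{1}{3}y → -\tfrac{1}{3}y
  leading term y: no divisor's leading term divides it; move -\tfrac{1}{3}y to the remainder.
  remainder y^{2} - \tfrac{1}{3}y ≠ 0; add k_3 = y^{2} - \tfrac{1}{3}y to the basis.

S(h_1,k_3): lcm = xy^{2}. S = y^{3} + \tfrac{4}{3}xy - \tfrac{1}{3}y^{2}.
  leading term y^{3}: subtract (y)·k_3 from y^{3} + \tfrac{4}{3}xy - \tfrac{1}{3}y^{2} → \tfrac{4}{3}xy
  leading term xy: subtract (-\tfrac{4}{63})·h_1 from \tfrac{4}{3}xy → -\tfrac{4}{3}y^{2} - \tfrac{4}{3}x + \tfrac{4}{9}y
  leading term y^{2}: subtract (-\tfrac{4}{3})·k_3 from -\tfrac{4}{3}y^{2} - \tfrac{4}{3}x + \tfrac{4}{9}y → -\tfrac{4}{3}x
  leading term x: subtract (\tfrac{1}{72})·h_2 from -\tfrac{4}{3}x → 0
  remainder 0.

S(h_2,k_3): leading monomials are coprime, so the S-polynomial reduces to 0 (Buchberger's first criterion).
Every S-polynomial of the final basis reduces to 0, so we have a Gröbner basis.
Inter-reduce: drop elements whose leading term is divisible by another's, tail-reduce, and make monic.
Reduced Gröbner basis: {y^{2} - \tfrac{1}{3}y, x}.

Same reduced basis, so the two generating sets span the same ideal.
The choice of monomial ordering does not affect the verdict — as long as both bases are computed under the same ordering, their equality decides ideal equality.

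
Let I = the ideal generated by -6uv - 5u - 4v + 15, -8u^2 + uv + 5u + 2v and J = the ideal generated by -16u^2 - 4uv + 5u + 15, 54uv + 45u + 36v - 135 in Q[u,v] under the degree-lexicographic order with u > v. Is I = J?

Two ideals are equal iff their reduced Gröbner bases coincide (the reduced basis is unique for a fixed ordering).
Buchberger on the first generating set:
f_1 = -6uv - 5u - 4v + 15, LT = uv.
f_2 = -8u^2 + uv + 5u + 2v, LT = u^2.

S(f_1,f_2): lcm = u^2v. S = 1/8uv^2 + 5/6u^2 + 31/24uv + 1/4v^2 - 5/2u.
  leading term uv^2: subtract (-1/48v)·f_1 from 1/8uv^2 + 5/6u^2 + 31/24uv + 1/4v^2 - 5/2u → 5/6u^2 + 19/16uv + 1/6v^2 - 5/2u + 5/16v
  leading term u^2: subtract (-5/48)·f_2 from 5/6u^2 + 19/16uv + 1/6v^2 - 5/2u + 5/16v → 31/24uv + 1/6v^2 - 95/48u + 25/48v
  leading term uv: subtract (-31/144)·f_1 from 31/24uv + 1/6v^2 - 95/48u + 25/48v → 1/6v^2 - 55/18u - 49/144v + 155/48
  leading term v^2: no divisor's leading term divides it; move 1/6v^2 to the remainder.
  leading term u: no divisor's leading term divides it; move -55/18u to the remainder.
  leading term v: no divisor's leading term divides it; move -49/144v to the remainder.
  leading term 1: no divisor's leading term divides it; move 155/48 to the remainder.
  remainder 1/6v^2 - 55/18u - 49/144v + 155/48 ≠ 0; add g_3 = 1/6v^2 - 55/18u - 49/144v + 155/48 to the basis.

The other S-polynomials (S(f_1,g_3), S(f_2,g_3)) all reduce to 0 modulo the current basis, so we have a Gröbner basis.
Inter-reduce: drop elements whose leading term is divisible by another's, tail-reduce, and make monic.
Reduced Gröbner basis: {u^2 - 25/48u - 1/6v - 5/16, uv + 5/6u + 2/3v - 5/2, v^2 - 55/3u - 49/24v + 155/8}.

Buchberger on the second generating set:
h_1 = -16u^2 - 4uv + 5u + 15, LT = u^2.
h_2 = 54uv + 45u + 36v - 135, LT = uv.

S(h_1,h_2): lcm = u^2v. S = 1/4uv^2 - 5/6u^2 - 47/48uv + 5/2u - 15/16v.
  leading term uv^2: subtract (1/216v)·h_2 from 1/4uv^2 - 5/6u^2 - 47/48uv + 5/2u - 15/16v → -5/6u^2 - 19/16uv - 1/6v^2 + 5/2u - 5/16v
  leading term u^2: subtract (5/96)·h_1 from -5/6u^2 - 19/16uv - 1/6v^2 + 5/2u - 5/16v → -47/48uv - 1/6v^2 + 215/96u - 5/16v - 25/32
  leading term uv: subtract (-47/2592)·h_2 from -47/48uv - 1/6v^2 + 215/96u - 5/16v - 25/32 → -1/6v^2 + 55/18u + 49/144v - 155/48
  leading term v^2: no divisor's leading term divides it; move -1/6v^2 to the remainder.
  leading term u: no divisor's leading term divides it; move 55/18u to the remainder.
  leading term v: no divisor's leading term divides it; move 49/144v to the remainder.
  leading term 1: no divisor's leading term divides it; move -155/48 to the remainder.
  remainder -1/6v^2 + 55/18u + 49/144v - 155/48 ≠ 0; add k_3 = -1/6v^2 + 55/18u + 49/144v - 155/48 to the basis.

The other S-polynomials (S(h_1,k_3), S(h_2,k_3)) all reduce to 0 modulo the current basis, so we have a Gröbner basis.
Inter-reduce: drop elements whose leading term is divisible by another's, tail-reduce, and make monic.
Reduced Gröbner basis: {u^2 - 25/48u - 1/6v - 5/16, uv + 5/6u + 2/3v - 5/2, v^2 - 55/3u - 49/24v + 155/8}.

These coincide, so the ideals are equal.
The choice of monomial ordering does not affect the verdict — as long as both bases are computed under the same ordering, their equality decides ideal equality.

Yes, the ideals are equal.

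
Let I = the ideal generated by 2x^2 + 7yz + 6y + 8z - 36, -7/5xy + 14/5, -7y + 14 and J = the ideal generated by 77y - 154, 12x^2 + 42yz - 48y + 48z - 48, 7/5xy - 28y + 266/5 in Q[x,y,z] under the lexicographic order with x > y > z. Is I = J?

Equality of ideals is decidable: compute both reduced Gröbner bases (unique for the ordering) and check whether they agree.
Buchberger on the first generating set:
f_1 = 2x^2 + 7yz + 6y + 8z - 36, LT = x^2.
f_2 = -7/5xy + 14/5, LT = xy.
f_3 = -7y + 14, LT = y.

S(f_1,f_2): lcm = x^2y. S = 2x + 7/2y^2z + 3y^2 + 4yz - 18y.
  leading term x: no divisor's leading term divides it; move 2x to the remainder.
  leading term y^2z: subtract (-1/2yz)·f_3 from 7/2y^2z + 3y^2 + 4yz - 18y → 3y^2 + 11yz - 18y
  leading term y^2: subtract (-3/7y)·f_3 from 3y^2 + 11yz - 18y → 11yz - 12y
  leading term yz: subtract (-11/7z)·f_3 from 11yz - 12y → -12y + 22z
  leading term y: subtract (12/7)·f_3 from -12y + 22z → 22z - 24
  leading term z: no divisor's leading term divides it; move 22z to the remainder.
  leading term 1: no divisor's leading term divides it; move -24 to the remainder.
  remainder 2x + 22z - 24 ≠ 0; add g_4 = 2x + 22z - 24 to the basis.

S(f_1,f_3): leading monomials are coprime, so the S-polynomial reduces to 0 (Buchberger's first criterion).
S(f_2,f_3): lcm = xy. S = 2x - 2.
  leading term x: subtract (1)·g_4 from 2x - 2 → -22z + 22
  leading term z: no divisor's leading term divides it; move -22z to the remainder.
  leading term 1: no divisor's leading term divides it; move 22 to the remainder.
  remainder -22z + 22 ≠ 0; add g_5 = -22z + 22 to the basis.

S(f_1,g_4): lcm = x^2. S = -11xz + 12x + 7/2yz + 3y + 4z - 18.
  leading term xz: subtract (-11/2z)·g_4 from -11xz + 12x + 7/2yz + 3y + 4z - 18 → 12x + 7/2yz + 3y + 121z^2 - 128z - 18
  leading term x: subtract (6)·g_4 from 12x + 7/2yz + 3y + 121z^2 - 128z - 18 → 7/2yz + 3y + 121z^2 - 260z + 126
  leading term yz: subtract (-1/2z)·f_3 from 7/2yz + 3y + 121z^2 - 260z + 126 → 3y + 121z^2 - 253z + 126
  leading term y: subtract (-3/7)·f_3 from 3y + 121z^2 - 253z + 126 → 121z^2 - 253z + 132
  leading term z^2: subtract (-11/2z)·g_5 from 121z^2 - 253z + 132 → -132z + 132
  leading term z: subtract (6)·g_5 from -132z + 132 → 0
  remainder 0.

S(f_2,g_4): lcm = xy. S = -11yz + 12y - 2.
  leading term yz: subtract (11/7z)·f_3 from -11yz + 12y - 2 → 12y - 22z - 2
  leading term y: subtract (-12/7)·f_3 from 12y - 22z - 2 → -22z + 22
  leading term z: subtract (1)·g_5 from -22z + 22 → 0
  remainder 0.

S(f_3,g_4): leading monomials are coprime, so the S-polynomial reduces to 0 (Buchberger's first criterion).
S(f_1,g_5): leading monomials are coprime, so the S-polynomial reduces to 0 (Buchberger's first criterion).
S(f_2,g_5): leading monomials are coprime, so the S-polynomial reduces to 0 (Buchberger's first criterion).
S(f_3,g_5): leading monomials are coprime, so the S-polynomial reduces to 0 (Buchberger's first criterion).
S(g_4,g_5): leading monomials are coprime, so the S-polynomial reduces to 0 (Buchberger's first criterion).
Every S-polynomial of the final basis reduces to 0, so we have a Gröbner basis.
Inter-reduce: drop elements whose leading term is divisible by another's, tail-reduce, and make monic.
Reduced Gröbner basis: {x - 1, y - 2, z - 1}.

Buchberger on the second generating set:
h_1 = 77y - 154, LT = y.
h_2 = 12x^2 + 42yz - 48y + 48z - 48, LT = x^2.
h_3 = 7/5xy - 28y + 266/5, LT = xy.

S(h_1,h_2): leading monomials are coprime, so the S-polynomial reduces to 0 (Buchberger's first criterion).
S(h_1,h_3): lcm = xy. S = -2x + 20y - 38.
  leading term x: no divisor's leading term divides it; move -2x to the remainder.
  leading term y: subtract (20/77)·h_1 from 20y - 38 → 2
  leading term 1: no divisor's leading term divides it; move 2 to the remainder.
  remainder -2x + 2 ≠ 0; add k_4 = -2x + 2 to the basis.

S(h_2,h_3): lcm = x^2y. S = 20xy - 38x + 7/2y^2z - 4y^2 + 4yz - 4y.
  leading term xy: subtract (20/77x)·h_1 from 20xy - 38x + 7/2y^2z - 4y^2 + 4yz - 4y → 2x + 7/2y^2z - 4y^2 + 4yz - 4y
  leading term x: subtract (-1)·k_4 from 2x + 7/2y^2z - 4y^2 + 4yz - 4y → 7/2y^2z - 4y^2 + 4yz - 4y + 2
  leading term y^2z: subtract (1/22yz)·h_1 from 7/2y^2z - 4y^2 + 4yz - 4y + 2 → -4y^2 + 11yz - 4y + 2
  leading term y^2: subtract (-4/77y)·h_1 from -4y^2 + 11yz - 4y + 2 → 11yz - 12y + 2
  leading term yz: subtract (1/7z)·h_1 from 11yz - 12y + 2 → -12y + 22z + 2
  leading term y: subtract (-12/77)·h_1 from -12y + 22z + 2 → 22z - 22
  leading term z: no divisor's leading term divides it; move 22z to the remainder.
  leading term 1: no divisor's leading term divides it; move -22 to the remainder.
  remainder 22z - 22 ≠ 0; add k_5 = 22z - 22 to the basis.

S(h_1,k_4): leading monomials are coprime, so the S-polynomial reduces to 0 (Buchberger's first criterion).
S(h_2,k_4): lcm = x^2. S = x + 7/2yz - 4y + 4z - 4.
  leading term x: subtract (-1/2)·k_4 from x + 7/2yz - 4y + 4z - 4 → 7/2yz - 4y + 4z - 3
  leading term yz: subtract (1/22z)·h_1 from 7/2yz - 4y + 4z - 3 → -4y + 11z - 3
  leading term y: subtract (-4/77)·h_1 from -4y + 11z - 3 → 11z - 11
  leading term z: subtract (1/2)·k_5 from 11z - 11 → 0
  remainder 0.

S(h_3,k_4): lcm = xy. S = -19y + 38.
  leading term y: subtract (-19/77)·h_1 from -19y + 38 → 0
  remainder 0.

S(h_1,k_5): leading monomials are coprime, so the S-polynomial reduces to 0 (Buchberger's first criterion).
S(h_2,k_5): leading monomials are coprime, so the S-polynomial reduces to 0 (Buchberger's first criterion).
S(h_3,k_5): leading monomials are coprime, so the S-polynomial reduces to 0 (Buchberger's first criterion).
S(k_4,k_5): leading monomials are coprime, so the S-polynomial reduces to 0 (Buchberger's first criterion).
Every S-polynomial of the final basis reduces to 0, so we have a Gröbner basis.
Inter-reduce: drop elements whose leading term is divisible by another's, tail-reduce, and make monic.
Reduced Gröbner basis: {x - 1, y - 2, z - 1}.

These coincide, so the ideals are equal.

Yes, the ideals are equal.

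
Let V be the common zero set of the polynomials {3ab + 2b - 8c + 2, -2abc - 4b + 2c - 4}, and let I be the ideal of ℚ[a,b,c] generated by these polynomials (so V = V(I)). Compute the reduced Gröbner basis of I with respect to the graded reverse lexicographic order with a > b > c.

f_1 = 3ab + 2b - 8c + 2, LT = ab.
f_2 = -2abc - 4b + 2c - 4, LT = abc.

S(f_1,f_2): lcm = abc. S = ⅔bc - 8/3c² - 2b + 5/3c - 2.
  reduce S modulo (f_1, f_2):
  remainder ⅔bc - 8/3c² - 2b + 5/3c - 2 ≠ 0; add g_3 = ⅔bc - 8/3c² - 2b + 5/3c - 2 to the basis.

S(f_1,g_3): lcm = abc. S = 4ac² + 3ab - 5/2ac + ⅔bc - 8/3c² + 3a + ⅔c.
  reduce S modulo (f_1, f_2, g_3):
  remainder 4ac² - 5/2ac + 3a + 7c ≠ 0; add g_4 = 4ac² - 5/2ac + 3a + 7c to the basis.

The other S-polynomials (S(f_2,g_3), S(f_1,g_4), S(f_2,g_4), S(g_3,g_4)) all reduce to 0 modulo the current basis, so we have a Gröbner basis.
Inter-reduce: drop elements whose leading term is divisible by another's, tail-reduce, and make monic.

G = {ac² - ⅝ac + ¾a + 7/4c, ab + ⅔b - 8/3c + ⅔, bc - 4c² - 3b + 5/2c - 3}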